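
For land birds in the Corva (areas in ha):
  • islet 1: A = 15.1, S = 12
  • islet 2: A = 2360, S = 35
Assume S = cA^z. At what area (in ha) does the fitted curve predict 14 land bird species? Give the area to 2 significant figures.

z = ln(35/12) / ln(2360/15.1) = 1.0704 / 5.0517 = 0.2119
c = 12 / 15.1^0.2119 = 12 / 1.778 = 6.751
A = (14/6.751)^(1/0.2119) ⇒ ln A = ln(2.074)/0.2119 = 3.4422
A = e^3.4422 ≈ 31.25 ha

31 ha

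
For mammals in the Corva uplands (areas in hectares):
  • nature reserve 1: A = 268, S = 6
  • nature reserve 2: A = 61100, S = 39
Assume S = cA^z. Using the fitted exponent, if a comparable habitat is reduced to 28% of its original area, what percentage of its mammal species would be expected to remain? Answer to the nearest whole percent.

z = ln(39/6) / ln(61100/268) = 1.8718 / 5.4293 = 0.3448
S_new/S_old = (A_new/A_old)^z = 0.28^0.3448 = exp(0.3448 × -1.2730) = 0.6448

64%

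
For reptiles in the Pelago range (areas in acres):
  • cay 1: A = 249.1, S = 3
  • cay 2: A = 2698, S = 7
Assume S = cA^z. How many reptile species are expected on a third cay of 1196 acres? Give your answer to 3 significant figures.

z = ln(7/3) / ln(2698/249.1) = 0.8473 / 2.3824 = 0.3556
c = 3 / 249.1^0.3556 = 3 / 7.116 = 0.4216
S₃ = 0.4216 × 1196^0.3556 = 0.4216 × 12.43 ≈ 5.241

5.24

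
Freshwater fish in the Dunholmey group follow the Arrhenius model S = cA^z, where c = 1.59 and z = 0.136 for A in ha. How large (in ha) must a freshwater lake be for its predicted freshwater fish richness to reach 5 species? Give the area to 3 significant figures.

4560 ha

5 = 1.59 × A^0.136  ⇒  A^0.136 = 5/1.59 = 3.145
ln A = ln(3.145) / 0.136 = 1.1457 / 0.136 = 8.4243
A = e^8.4243 ≈ 4556 ha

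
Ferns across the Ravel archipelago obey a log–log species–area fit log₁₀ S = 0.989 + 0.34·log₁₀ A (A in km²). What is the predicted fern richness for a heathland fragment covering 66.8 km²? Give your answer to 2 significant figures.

S = 9.75 × 66.8^0.34
ln S = ln 9.75 + 0.34 × ln 66.8 = 2.2773 + 0.34 × 4.2017 = 3.7058
S = e^3.7058 ≈ 40.68

41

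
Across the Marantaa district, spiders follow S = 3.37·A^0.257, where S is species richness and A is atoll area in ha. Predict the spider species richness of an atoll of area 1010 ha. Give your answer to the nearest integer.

S = 3.37 × 1010^0.257
ln S = ln 3.37 + 0.257 × ln 1010 = 1.2149 + 0.257 × 6.9177 = 2.9928
S = e^2.9928 ≈ 19.94

20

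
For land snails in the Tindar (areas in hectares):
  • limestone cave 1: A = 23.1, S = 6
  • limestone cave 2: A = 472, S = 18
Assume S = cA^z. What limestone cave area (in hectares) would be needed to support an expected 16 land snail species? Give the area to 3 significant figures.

z = ln(18/6) / ln(472/23.1) = 1.0986 / 3.0171 = 0.3641
c = 6 / 23.1^0.3641 = 6 / 3.137 = 1.913
A = (16/1.913)^(1/0.3641) ⇒ ln A = ln(8.365)/0.3641 = 5.8335
A = e^5.8335 ≈ 341.6 hectares

342 hectares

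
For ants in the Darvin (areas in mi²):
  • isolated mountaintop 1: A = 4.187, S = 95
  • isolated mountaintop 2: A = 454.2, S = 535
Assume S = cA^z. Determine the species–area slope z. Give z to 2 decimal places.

0.37

Taking logs: ln S = ln c + z ln A, so z = (ln S₂ − ln S₁)/(ln A₂ − ln A₁).
z = ln(535/95) / ln(454.2/4.187) = ln(5.632) / ln(108.5) = 1.7284 / 4.6866 = 0.3688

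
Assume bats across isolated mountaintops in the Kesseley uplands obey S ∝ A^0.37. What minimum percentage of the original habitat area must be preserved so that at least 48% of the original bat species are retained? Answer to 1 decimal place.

13.8%

Need (A_new/A_old)^0.37 = 0.48, so A_new/A_old = 0.48^(1/0.37) = 0.48^2.703
ln(A_new/A_old) = ln 0.48 / 0.37 = -0.7340 / 0.37 = -1.9837
A_new/A_old = e^-1.9837 ≈ 0.1376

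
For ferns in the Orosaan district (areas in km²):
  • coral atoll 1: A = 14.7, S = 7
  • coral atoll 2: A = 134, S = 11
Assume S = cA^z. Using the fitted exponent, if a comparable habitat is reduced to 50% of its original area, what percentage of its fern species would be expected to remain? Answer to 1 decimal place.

86.8%

z = ln(11/7) / ln(134/14.7) = 0.4520 / 2.2100 = 0.2045
S_new/S_old = (A_new/A_old)^z = 0.5^0.2045 = exp(0.2045 × -0.6931) = 0.8678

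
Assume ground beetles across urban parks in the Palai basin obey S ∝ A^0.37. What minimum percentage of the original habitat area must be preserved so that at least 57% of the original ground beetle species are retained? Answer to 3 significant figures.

21.9%

Need (A_new/A_old)^0.37 = 0.57, so A_new/A_old = 0.57^(1/0.37) = 0.57^2.703
ln(A_new/A_old) = ln 0.57 / 0.37 = -0.5621 / 0.37 = -1.5192
A_new/A_old = e^-1.5192 ≈ 0.2189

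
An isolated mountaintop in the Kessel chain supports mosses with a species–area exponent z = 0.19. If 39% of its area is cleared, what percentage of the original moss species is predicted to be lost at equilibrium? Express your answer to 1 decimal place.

S_new/S_old = (A_new/A_old)^z = 0.61^0.19
= exp(0.19 × ln 0.61) = exp(0.19 × -0.4943) = exp(-0.0939) ≈ 0.9104
Fraction lost = 1 − 0.9104 = 0.08964

9.0%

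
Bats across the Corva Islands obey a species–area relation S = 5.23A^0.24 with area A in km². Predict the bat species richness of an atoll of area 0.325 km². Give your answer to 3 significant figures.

S = 5.23 × 0.325^0.24
ln S = ln 5.23 + 0.24 × ln 0.325 = 1.6544 + 0.24 × -1.1239 = 1.3847
S = e^1.3847 ≈ 3.994

3.99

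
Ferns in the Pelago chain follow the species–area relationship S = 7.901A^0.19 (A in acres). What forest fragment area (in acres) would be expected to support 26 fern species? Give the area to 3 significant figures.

26 = 7.901 × A^0.19  ⇒  A^0.19 = 26/7.901 = 3.291
ln A = ln(3.291) / 0.19 = 1.1911 / 0.19 = 6.2690
A = e^6.2690 ≈ 527.9 acres

528 acres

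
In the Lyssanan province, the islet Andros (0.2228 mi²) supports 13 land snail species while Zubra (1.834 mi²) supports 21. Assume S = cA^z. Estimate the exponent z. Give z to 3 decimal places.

0.228

Taking logs: ln S = ln c + z ln A, so z = (ln S₂ − ln S₁)/(ln A₂ − ln A₁).
z = ln(21/13) / ln(1.834/0.2228) = ln(1.615) / ln(8.232) = 0.4796 / 2.1080 = 0.2275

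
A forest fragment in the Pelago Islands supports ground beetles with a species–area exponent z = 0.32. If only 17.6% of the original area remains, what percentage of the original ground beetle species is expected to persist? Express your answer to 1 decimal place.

S_new/S_old = (A_new/A_old)^z = 0.176^0.32
= exp(0.32 × ln 0.176) = exp(0.32 × -1.7373) = exp(-0.5559) ≈ 0.5735

57.4%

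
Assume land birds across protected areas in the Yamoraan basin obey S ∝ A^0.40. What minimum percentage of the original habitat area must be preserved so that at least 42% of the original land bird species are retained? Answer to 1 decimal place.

11.4%

Need (A_new/A_old)^0.4 = 0.42, so A_new/A_old = 0.42^(1/0.4) = 0.42^2.5
ln(A_new/A_old) = ln 0.42 / 0.4 = -0.8675 / 0.4 = -2.1688
A_new/A_old = e^-2.1688 ≈ 0.1143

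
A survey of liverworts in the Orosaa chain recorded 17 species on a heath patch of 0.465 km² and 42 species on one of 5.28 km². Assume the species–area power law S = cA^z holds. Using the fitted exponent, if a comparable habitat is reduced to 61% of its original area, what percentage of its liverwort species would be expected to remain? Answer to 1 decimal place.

83.2%

z = ln(42/17) / ln(5.28/0.465) = 0.9045 / 2.4296 = 0.3723
S_new/S_old = (A_new/A_old)^z = 0.61^0.3723 = exp(0.3723 × -0.4943) = 0.8319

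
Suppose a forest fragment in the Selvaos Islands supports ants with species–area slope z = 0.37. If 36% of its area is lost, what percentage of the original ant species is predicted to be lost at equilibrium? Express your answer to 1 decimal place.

15.2%

S_new/S_old = (A_new/A_old)^z = 0.64^0.37
= exp(0.37 × ln 0.64) = exp(0.37 × -0.4463) = exp(-0.1651) ≈ 0.8478
Fraction lost = 1 − 0.8478 = 0.1522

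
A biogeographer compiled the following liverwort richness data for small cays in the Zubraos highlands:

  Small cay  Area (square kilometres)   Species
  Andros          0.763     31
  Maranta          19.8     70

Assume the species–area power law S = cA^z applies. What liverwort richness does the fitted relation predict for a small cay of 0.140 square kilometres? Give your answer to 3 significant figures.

z = ln(70/31) / ln(19.8/0.763) = 0.8145 / 3.2562 = 0.2501
c = 31 / 0.763^0.2501 = 31 / 0.9346 = 33.17
S₃ = 33.17 × 0.14^0.2501 = 33.17 × 0.6115 ≈ 20.28

20.3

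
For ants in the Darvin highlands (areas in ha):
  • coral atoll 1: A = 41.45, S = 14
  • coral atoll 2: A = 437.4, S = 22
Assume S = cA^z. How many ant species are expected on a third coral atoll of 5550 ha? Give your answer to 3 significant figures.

z = ln(22/14) / ln(437.4/41.45) = 0.4520 / 2.3564 = 0.1918
c = 14 / 41.45^0.1918 = 14 / 2.043 = 6.853
S₃ = 6.853 × 5550^0.1918 = 6.853 × 5.227 ≈ 35.82

35.8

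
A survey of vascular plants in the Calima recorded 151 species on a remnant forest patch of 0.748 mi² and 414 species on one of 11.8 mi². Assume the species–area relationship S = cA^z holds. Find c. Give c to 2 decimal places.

z = ln(S₂/S₁) / ln(A₂/A₁) = ln(414/151) / ln(11.8/0.748) = 1.0086 / 2.7585 = 0.3656
c = S₁ / A₁^z = 151 / 0.748^0.3656 = 151 / 0.8993 = 167.9

167.91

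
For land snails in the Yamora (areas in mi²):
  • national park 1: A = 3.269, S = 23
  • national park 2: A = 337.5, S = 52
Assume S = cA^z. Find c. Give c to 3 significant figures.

z = ln(S₂/S₁) / ln(A₂/A₁) = ln(52/23) / ln(337.5/3.269) = 0.8157 / 4.6371 = 0.1759
c = S₁ / A₁^z = 23 / 3.269^0.1759 = 23 / 1.232 = 18.67

18.7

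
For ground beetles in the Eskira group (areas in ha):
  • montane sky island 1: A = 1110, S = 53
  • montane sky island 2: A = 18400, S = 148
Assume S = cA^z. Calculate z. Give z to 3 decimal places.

0.366

Taking logs: ln S = ln c + z ln A, so z = (ln S₂ − ln S₁)/(ln A₂ − ln A₁).
z = ln(148/53) / ln(18400/1110) = ln(2.792) / ln(16.58) = 1.0269 / 2.8080 = 0.3657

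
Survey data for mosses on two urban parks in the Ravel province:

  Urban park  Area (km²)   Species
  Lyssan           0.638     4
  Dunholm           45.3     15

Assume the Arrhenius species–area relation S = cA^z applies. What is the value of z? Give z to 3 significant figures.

Taking logs: ln S = ln c + z ln A, so z = (ln S₂ − ln S₁)/(ln A₂ − ln A₁).
z = ln(15/4) / ln(45.3/0.638) = ln(3.75) / ln(71) = 1.3218 / 4.2627 = 0.3101

0.310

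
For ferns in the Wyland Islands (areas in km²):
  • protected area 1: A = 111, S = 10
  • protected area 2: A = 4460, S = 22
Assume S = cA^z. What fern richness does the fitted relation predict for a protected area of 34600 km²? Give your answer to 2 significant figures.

z = ln(22/10) / ln(4460/111) = 0.7885 / 3.6934 = 0.2135
c = 10 / 111^0.2135 = 10 / 2.733 = 3.659
S₃ = 3.659 × 34600^0.2135 = 3.659 × 9.311 ≈ 34.07

34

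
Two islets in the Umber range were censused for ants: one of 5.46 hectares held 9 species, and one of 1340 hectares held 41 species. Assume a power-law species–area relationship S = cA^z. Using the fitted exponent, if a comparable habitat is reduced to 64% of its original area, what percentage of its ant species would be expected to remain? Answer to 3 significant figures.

z = ln(41/9) / ln(1340/5.46) = 1.5163 / 5.5030 = 0.2756
S_new/S_old = (A_new/A_old)^z = 0.64^0.2756 = exp(0.2756 × -0.4463) = 0.8843

88.4%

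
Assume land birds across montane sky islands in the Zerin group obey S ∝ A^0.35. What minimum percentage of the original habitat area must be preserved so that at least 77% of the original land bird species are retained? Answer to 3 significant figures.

47.4%

Need (A_new/A_old)^0.35 = 0.77, so A_new/A_old = 0.77^(1/0.35) = 0.77^2.857
ln(A_new/A_old) = ln 0.77 / 0.35 = -0.2614 / 0.35 = -0.7468
A_new/A_old = e^-0.7468 ≈ 0.4739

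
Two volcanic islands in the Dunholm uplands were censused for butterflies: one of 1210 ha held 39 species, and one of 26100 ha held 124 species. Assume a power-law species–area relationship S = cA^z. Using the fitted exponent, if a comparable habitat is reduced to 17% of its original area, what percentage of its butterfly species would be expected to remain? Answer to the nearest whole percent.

z = ln(124/39) / ln(26100/1210) = 1.1567 / 3.0713 = 0.3766
S_new/S_old = (A_new/A_old)^z = 0.17^0.3766 = exp(0.3766 × -1.7720) = 0.5131

51%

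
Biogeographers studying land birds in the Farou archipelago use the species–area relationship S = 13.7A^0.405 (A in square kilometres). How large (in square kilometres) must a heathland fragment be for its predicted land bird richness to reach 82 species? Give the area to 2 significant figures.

83 square kilometres

82 = 13.7 × A^0.405  ⇒  A^0.405 = 82/13.7 = 5.985
ln A = ln(5.985) / 0.405 = 1.7893 / 0.405 = 4.4181
A = e^4.4181 ≈ 82.94 square kilometres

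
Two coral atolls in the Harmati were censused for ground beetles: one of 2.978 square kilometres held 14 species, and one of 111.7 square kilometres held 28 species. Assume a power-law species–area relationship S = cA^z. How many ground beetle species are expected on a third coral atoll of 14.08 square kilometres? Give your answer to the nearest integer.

19

z = ln(28/14) / ln(111.7/2.978) = 0.6931 / 3.6246 = 0.1912
c = 14 / 2.978^0.1912 = 14 / 1.232 = 11.36
S₃ = 11.36 × 14.08^0.1912 = 11.36 × 1.658 ≈ 18.84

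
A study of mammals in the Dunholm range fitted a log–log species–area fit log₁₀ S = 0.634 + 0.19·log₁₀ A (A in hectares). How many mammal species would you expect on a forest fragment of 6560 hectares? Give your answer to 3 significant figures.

S = 4.305 × 6560^0.19 = 4.305 × 5.311 ≈ 22.87

22.9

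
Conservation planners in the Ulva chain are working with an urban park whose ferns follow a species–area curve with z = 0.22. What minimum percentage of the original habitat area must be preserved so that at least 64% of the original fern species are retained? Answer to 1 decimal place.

13.2%

Need (A_new/A_old)^0.22 = 0.64, so A_new/A_old = 0.64^(1/0.22) = 0.64^4.545
ln(A_new/A_old) = ln 0.64 / 0.22 = -0.4463 / 0.22 = -2.0286
A_new/A_old = e^-2.0286 ≈ 0.1315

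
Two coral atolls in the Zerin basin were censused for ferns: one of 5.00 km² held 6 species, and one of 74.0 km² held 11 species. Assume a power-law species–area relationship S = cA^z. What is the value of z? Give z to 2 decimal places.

0.22

Taking logs: ln S = ln c + z ln A, so z = (ln S₂ − ln S₁)/(ln A₂ − ln A₁).
z = ln(11/6) / ln(74/5) = ln(1.833) / ln(14.8) = 0.6061 / 2.6946 = 0.2249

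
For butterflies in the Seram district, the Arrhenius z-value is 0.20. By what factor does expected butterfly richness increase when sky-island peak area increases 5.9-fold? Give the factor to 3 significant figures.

1.43

S₂/S₁ = (A₂/A₁)^z = 5.9^0.2
ln(S₂/S₁) = 0.2 × ln 5.9 = 0.2 × 1.7750 = 0.3550
S₂/S₁ = e^0.3550 ≈ 1.426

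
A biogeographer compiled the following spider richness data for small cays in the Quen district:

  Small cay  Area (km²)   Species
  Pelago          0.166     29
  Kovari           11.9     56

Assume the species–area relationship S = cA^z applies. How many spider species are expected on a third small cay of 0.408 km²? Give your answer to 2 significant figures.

z = ln(56/29) / ln(11.9/0.166) = 0.6581 / 4.2723 = 0.1540
c = 29 / 0.166^0.1540 = 29 / 0.7584 = 38.24
S₃ = 38.24 × 0.408^0.1540 = 38.24 × 0.871 ≈ 33.31

33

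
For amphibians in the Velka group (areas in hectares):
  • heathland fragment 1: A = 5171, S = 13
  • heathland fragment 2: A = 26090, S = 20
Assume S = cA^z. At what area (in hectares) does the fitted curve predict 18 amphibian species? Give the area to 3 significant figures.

z = ln(20/13) / ln(26090/5171) = 0.4308 / 1.6185 = 0.2662
c = 13 / 5171^0.2662 = 13 / 9.737 = 1.335
A = (18/1.335)^(1/0.2662) ⇒ ln A = ln(13.48)/0.2662 = 9.7735
A = e^9.7735 ≈ 17561 hectares

17600 hectares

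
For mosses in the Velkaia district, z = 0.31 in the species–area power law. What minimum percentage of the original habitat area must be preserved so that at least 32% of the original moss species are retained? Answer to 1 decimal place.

2.5%

Need (A_new/A_old)^0.31 = 0.32, so A_new/A_old = 0.32^(1/0.31) = 0.32^3.226
ln(A_new/A_old) = ln 0.32 / 0.31 = -1.1394 / 0.31 = -3.6756
A_new/A_old = e^-3.6756 ≈ 0.02533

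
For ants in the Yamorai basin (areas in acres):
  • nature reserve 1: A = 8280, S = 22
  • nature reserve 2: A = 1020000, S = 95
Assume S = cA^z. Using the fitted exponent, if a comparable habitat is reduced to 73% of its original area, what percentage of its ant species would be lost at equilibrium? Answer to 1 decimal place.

9.1%

z = ln(95/22) / ln(1020000/8280) = 1.4628 / 4.8137 = 0.3039
S_new/S_old = (A_new/A_old)^z = 0.73^0.3039 = exp(0.3039 × -0.3147) = 0.9088
Fraction lost = 1 − 0.9088 = 0.09121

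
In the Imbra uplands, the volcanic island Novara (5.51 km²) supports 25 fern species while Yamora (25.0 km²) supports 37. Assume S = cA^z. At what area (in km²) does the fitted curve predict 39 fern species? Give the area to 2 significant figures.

31 km²

z = ln(37/25) / ln(25/5.51) = 0.3920 / 1.5123 = 0.2592
c = 25 / 5.51^0.2592 = 25 / 1.556 = 16.06
A = (39/16.06)^(1/0.2592) ⇒ ln A = ln(2.428)/0.2592 = 3.4220
A = e^3.4220 ≈ 30.63 km²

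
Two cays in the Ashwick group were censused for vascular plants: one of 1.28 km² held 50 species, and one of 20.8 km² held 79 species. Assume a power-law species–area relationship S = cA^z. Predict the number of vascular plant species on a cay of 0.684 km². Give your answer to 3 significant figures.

z = ln(79/50) / ln(20.8/1.28) = 0.4574 / 2.7881 = 0.1641
c = 50 / 1.28^0.1641 = 50 / 1.041 = 48.02
S₃ = 48.02 × 0.684^0.1641 = 48.02 × 0.9396 ≈ 45.11

45.1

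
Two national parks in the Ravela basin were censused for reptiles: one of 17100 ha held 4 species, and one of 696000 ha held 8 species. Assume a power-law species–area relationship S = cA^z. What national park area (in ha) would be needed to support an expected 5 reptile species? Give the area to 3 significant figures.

z = ln(8/4) / ln(696000/17100) = 0.6931 / 3.7063 = 0.1870
c = 4 / 17100^0.1870 = 4 / 6.189 = 0.6463
A = (5/0.6463)^(1/0.1870) ⇒ ln A = ln(7.737)/0.1870 = 10.9400
A = e^10.9400 ≈ 56387 ha

56400 ha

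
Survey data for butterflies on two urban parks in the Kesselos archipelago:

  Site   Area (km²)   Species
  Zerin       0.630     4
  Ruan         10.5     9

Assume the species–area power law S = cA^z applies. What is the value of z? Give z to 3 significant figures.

Taking logs: ln S = ln c + z ln A, so z = (ln S₂ − ln S₁)/(ln A₂ − ln A₁).
z = ln(9/4) / ln(10.5/0.63) = ln(2.25) / ln(16.67) = 0.8109 / 2.8134 = 0.2882

0.288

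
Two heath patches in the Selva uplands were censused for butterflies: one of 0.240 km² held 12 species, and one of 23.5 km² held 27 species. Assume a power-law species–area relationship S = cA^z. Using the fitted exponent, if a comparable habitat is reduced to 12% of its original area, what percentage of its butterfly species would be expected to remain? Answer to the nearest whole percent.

69%

z = ln(27/12) / ln(23.5/0.24) = 0.8109 / 4.5841 = 0.1769
S_new/S_old = (A_new/A_old)^z = 0.12^0.1769 = exp(0.1769 × -2.1203) = 0.6872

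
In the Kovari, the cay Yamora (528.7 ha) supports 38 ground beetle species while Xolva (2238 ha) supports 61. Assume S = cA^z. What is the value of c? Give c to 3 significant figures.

4.86

z = ln(S₂/S₁) / ln(A₂/A₁) = ln(61/38) / ln(2238/528.7) = 0.4733 / 1.4429 = 0.3280
c = S₁ / A₁^z = 38 / 528.7^0.3280 = 38 / 7.82 = 4.859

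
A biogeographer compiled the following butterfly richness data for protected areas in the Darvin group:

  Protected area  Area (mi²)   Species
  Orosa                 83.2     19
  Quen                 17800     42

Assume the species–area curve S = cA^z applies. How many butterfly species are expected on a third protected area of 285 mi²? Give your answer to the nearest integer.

23

z = ln(42/19) / ln(17800/83.2) = 0.7932 / 5.3657 = 0.1478
c = 19 / 83.2^0.1478 = 19 / 1.922 = 9.883
S₃ = 9.883 × 285^0.1478 = 9.883 × 2.306 ≈ 22.79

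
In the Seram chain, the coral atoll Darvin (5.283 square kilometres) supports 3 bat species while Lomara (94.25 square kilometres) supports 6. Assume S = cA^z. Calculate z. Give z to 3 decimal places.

Taking logs: ln S = ln c + z ln A, so z = (ln S₂ − ln S₁)/(ln A₂ − ln A₁).
z = ln(6/3) / ln(94.25/5.283) = ln(2) / ln(17.84) = 0.6931 / 2.8815 = 0.2406

0.241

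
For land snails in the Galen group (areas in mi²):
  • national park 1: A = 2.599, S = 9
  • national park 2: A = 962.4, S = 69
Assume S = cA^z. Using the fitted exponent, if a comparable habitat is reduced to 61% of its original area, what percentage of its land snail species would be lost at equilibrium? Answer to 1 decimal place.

15.7%

z = ln(69/9) / ln(962.4/2.599) = 2.0369 / 5.9143 = 0.3444
S_new/S_old = (A_new/A_old)^z = 0.61^0.3444 = exp(0.3444 × -0.4943) = 0.8435
Fraction lost = 1 − 0.8435 = 0.1565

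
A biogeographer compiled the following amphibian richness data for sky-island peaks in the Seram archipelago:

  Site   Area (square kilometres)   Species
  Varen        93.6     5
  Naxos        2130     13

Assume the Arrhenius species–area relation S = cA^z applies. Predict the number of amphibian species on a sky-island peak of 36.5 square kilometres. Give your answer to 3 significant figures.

3.75

z = ln(13/5) / ln(2130/93.6) = 0.9555 / 3.1248 = 0.3058
c = 5 / 93.6^0.3058 = 5 / 4.007 = 1.248
S₃ = 1.248 × 36.5^0.3058 = 1.248 × 3.004 ≈ 3.749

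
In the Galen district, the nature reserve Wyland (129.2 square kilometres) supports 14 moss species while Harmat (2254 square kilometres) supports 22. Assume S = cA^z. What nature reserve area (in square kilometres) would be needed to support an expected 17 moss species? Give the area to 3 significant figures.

z = ln(22/14) / ln(2254/129.2) = 0.4520 / 2.8591 = 0.1581
c = 14 / 129.2^0.1581 = 14 / 2.157 = 6.492
A = (17/6.492)^(1/0.1581) ⇒ ln A = ln(2.619)/0.1581 = 6.0895
A = e^6.0895 ≈ 441.2 square kilometres

441 square kilometres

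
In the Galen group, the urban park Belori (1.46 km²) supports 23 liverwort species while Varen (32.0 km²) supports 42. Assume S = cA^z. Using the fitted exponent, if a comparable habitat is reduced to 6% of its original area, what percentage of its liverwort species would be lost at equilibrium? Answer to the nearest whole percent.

42%

z = ln(42/23) / ln(32/1.46) = 0.6022 / 3.0873 = 0.1950
S_new/S_old = (A_new/A_old)^z = 0.06^0.1950 = exp(0.1950 × -2.8134) = 0.5777
Fraction lost = 1 − 0.5777 = 0.4223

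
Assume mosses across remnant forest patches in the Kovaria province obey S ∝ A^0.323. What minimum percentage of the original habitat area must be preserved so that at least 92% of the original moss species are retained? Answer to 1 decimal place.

Need (A_new/A_old)^0.323 = 0.92, so A_new/A_old = 0.92^(1/0.323) = 0.92^3.096
ln(A_new/A_old) = ln 0.92 / 0.323 = -0.0834 / 0.323 = -0.2581
A_new/A_old = e^-0.2581 ≈ 0.7725

77.2%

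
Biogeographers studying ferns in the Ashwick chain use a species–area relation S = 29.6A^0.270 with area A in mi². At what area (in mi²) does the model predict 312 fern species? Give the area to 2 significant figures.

312 = 29.6 × A^0.27  ⇒  A^0.27 = 312/29.6 = 10.54
ln A = ln(10.54) / 0.27 = 2.3552 / 0.27 = 8.7231
A = e^8.7231 ≈ 6143 mi²

6100 mi²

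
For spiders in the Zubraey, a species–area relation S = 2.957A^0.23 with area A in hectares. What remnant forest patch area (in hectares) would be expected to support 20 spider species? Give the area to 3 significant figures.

4070 hectares

20 = 2.957 × A^0.23  ⇒  A^0.23 = 20/2.957 = 6.764
ln A = ln(6.764) / 0.23 = 1.9116 / 0.23 = 8.3111
A = e^8.3111 ≈ 4069 hectares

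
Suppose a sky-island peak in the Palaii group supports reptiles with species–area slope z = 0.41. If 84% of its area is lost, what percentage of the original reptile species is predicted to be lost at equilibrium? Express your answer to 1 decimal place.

S_new/S_old = (A_new/A_old)^z = 0.16^0.41
= exp(0.41 × ln 0.16) = exp(0.41 × -1.8326) = exp(-0.7514) ≈ 0.4717
Fraction lost = 1 − 0.4717 = 0.5283

52.8%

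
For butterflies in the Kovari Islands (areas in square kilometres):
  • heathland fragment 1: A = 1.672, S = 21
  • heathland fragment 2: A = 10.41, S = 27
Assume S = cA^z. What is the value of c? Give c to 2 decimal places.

z = ln(S₂/S₁) / ln(A₂/A₁) = ln(27/21) / ln(10.41/1.672) = 0.2513 / 1.8287 = 0.1374
c = S₁ / A₁^z = 21 / 1.672^0.1374 = 21 / 1.073 = 19.57

19.57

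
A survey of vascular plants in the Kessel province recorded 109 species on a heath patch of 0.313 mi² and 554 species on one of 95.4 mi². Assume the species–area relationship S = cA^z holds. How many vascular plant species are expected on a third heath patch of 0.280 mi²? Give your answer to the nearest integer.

z = ln(554/109) / ln(95.4/0.313) = 1.6258 / 5.7196 = 0.2843
c = 109 / 0.313^0.2843 = 109 / 0.7188 = 151.6
S₃ = 151.6 × 0.28^0.2843 = 151.6 × 0.6964 ≈ 105.6

106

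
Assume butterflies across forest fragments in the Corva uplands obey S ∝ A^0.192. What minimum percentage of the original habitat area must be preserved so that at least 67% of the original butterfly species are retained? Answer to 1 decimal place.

12.4%

Need (A_new/A_old)^0.192 = 0.67, so A_new/A_old = 0.67^(1/0.192) = 0.67^5.208
ln(A_new/A_old) = ln 0.67 / 0.192 = -0.4005 / 0.192 = -2.0858
A_new/A_old = e^-2.0858 ≈ 0.1242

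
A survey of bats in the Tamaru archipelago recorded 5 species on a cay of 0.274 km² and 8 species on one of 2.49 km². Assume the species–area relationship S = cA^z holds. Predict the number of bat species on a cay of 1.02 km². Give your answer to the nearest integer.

7

z = ln(8/5) / ln(2.49/0.274) = 0.4700 / 2.2069 = 0.2130
c = 5 / 0.274^0.2130 = 5 / 0.759 = 6.587
S₃ = 6.587 × 1.02^0.2130 = 6.587 × 1.004 ≈ 6.615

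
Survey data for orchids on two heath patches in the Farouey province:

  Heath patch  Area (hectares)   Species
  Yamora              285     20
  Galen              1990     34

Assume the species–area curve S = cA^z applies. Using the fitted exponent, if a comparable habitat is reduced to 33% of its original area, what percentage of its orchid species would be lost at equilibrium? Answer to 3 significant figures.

z = ln(34/20) / ln(1990/285) = 0.5306 / 1.9434 = 0.2730
S_new/S_old = (A_new/A_old)^z = 0.33^0.2730 = exp(0.2730 × -1.1087) = 0.7388
Fraction lost = 1 − 0.7388 = 0.2612

26.1%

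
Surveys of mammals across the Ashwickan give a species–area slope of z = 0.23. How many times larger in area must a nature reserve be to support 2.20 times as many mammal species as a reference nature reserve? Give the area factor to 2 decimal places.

30.82

(A₂/A₁)^0.23 = 2.2, so A₂/A₁ = 2.2^(1/0.23) = 2.2^4.348
ln(A₂/A₁) = ln 2.2 / 0.23 = 0.7885 / 0.23 = 3.4281
A₂/A₁ = e^3.4281 ≈ 30.82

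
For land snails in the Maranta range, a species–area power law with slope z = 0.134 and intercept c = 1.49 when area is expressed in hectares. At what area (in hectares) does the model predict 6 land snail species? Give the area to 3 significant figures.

6 = 1.49 × A^0.134  ⇒  A^0.134 = 6/1.49 = 4.027
ln A = ln(4.027) / 0.134 = 1.3930 / 0.134 = 10.3954
A = e^10.3954 ≈ 32709 hectares

32700 hectares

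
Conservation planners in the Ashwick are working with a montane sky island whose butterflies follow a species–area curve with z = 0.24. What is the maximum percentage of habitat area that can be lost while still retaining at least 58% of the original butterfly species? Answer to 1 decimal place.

89.7%

Need (A_new/A_old)^0.24 = 0.58, so A_new/A_old = 0.58^(1/0.24) = 0.58^4.167
ln(A_new/A_old) = ln 0.58 / 0.24 = -0.5447 / 0.24 = -2.2697
A_new/A_old = e^-2.2697 ≈ 0.1033
Fraction that can be lost = 1 − 0.1033 = 0.8967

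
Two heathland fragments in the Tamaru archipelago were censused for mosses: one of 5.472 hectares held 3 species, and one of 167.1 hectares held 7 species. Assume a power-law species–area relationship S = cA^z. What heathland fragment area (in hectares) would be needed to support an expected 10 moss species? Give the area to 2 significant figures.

700 hectares

z = ln(7/3) / ln(167.1/5.472) = 0.8473 / 3.4189 = 0.2478
c = 3 / 5.472^0.2478 = 3 / 1.524 = 1.969
A = (10/1.969)^(1/0.2478) ⇒ ln A = ln(5.079)/0.2478 = 6.5578
A = e^6.5578 ≈ 704.7 hectares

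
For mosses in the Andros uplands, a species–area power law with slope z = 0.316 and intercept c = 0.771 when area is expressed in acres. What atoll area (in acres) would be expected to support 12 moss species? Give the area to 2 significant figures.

5900 acres

12 = 0.771 × A^0.316  ⇒  A^0.316 = 12/0.771 = 15.56
ln A = ln(15.56) / 0.316 = 2.7450 / 0.316 = 8.6866
A = e^8.6866 ≈ 5923 acres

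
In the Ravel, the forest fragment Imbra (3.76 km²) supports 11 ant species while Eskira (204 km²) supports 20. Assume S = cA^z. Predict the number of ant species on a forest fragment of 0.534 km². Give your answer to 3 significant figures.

8.21

z = ln(20/11) / ln(204/3.76) = 0.5978 / 3.9937 = 0.1497
c = 11 / 3.76^0.1497 = 11 / 1.219 = 9.022
S₃ = 9.022 × 0.534^0.1497 = 9.022 × 0.9104 ≈ 8.213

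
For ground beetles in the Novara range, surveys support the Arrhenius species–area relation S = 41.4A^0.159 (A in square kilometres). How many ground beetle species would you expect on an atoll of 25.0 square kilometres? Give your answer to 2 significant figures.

69

S = 41.4 × 25^0.159
ln S = ln 41.4 + 0.159 × ln 25 = 3.7233 + 0.159 × 3.2189 = 4.2351
S = e^4.2351 ≈ 69.07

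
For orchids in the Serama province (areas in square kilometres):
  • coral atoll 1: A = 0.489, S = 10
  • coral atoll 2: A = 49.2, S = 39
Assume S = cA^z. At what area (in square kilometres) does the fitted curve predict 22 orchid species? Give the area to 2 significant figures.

7.1 square kilometres

z = ln(39/10) / ln(49.2/0.489) = 1.3610 / 4.6113 = 0.2951
c = 10 / 0.489^0.2951 = 10 / 0.8097 = 12.35
A = (22/12.35)^(1/0.2951) ⇒ ln A = ln(1.781)/0.2951 = 1.9561
A = e^1.9561 ≈ 7.072 square kilometres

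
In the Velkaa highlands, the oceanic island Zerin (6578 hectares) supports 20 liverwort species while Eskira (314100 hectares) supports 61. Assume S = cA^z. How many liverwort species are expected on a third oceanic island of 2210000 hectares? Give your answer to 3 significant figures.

107

z = ln(61/20) / ln(314100/6578) = 1.1151 / 3.8660 = 0.2884
c = 20 / 6578^0.2884 = 20 / 12.63 = 1.584
S₃ = 1.584 × 2210000^0.2884 = 1.584 × 67.61 ≈ 107.1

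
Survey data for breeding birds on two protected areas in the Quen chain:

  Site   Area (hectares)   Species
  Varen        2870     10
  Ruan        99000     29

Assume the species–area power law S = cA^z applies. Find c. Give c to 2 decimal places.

0.91

z = ln(S₂/S₁) / ln(A₂/A₁) = ln(29/10) / ln(99000/2870) = 1.0647 / 3.5408 = 0.3007
c = S₁ / A₁^z = 10 / 2870^0.3007 = 10 / 10.96 = 0.9125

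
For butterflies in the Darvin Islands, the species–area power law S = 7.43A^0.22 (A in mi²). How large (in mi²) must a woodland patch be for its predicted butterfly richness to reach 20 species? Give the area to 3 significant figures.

20 = 7.43 × A^0.22  ⇒  A^0.22 = 20/7.43 = 2.692
ln A = ln(2.692) / 0.22 = 0.9902 / 0.22 = 4.5009
A = e^4.5009 ≈ 90.1 mi²

90.1 mi²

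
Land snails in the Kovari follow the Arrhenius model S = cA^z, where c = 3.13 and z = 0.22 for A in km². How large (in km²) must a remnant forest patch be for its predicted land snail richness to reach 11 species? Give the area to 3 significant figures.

303 km²

11 = 3.13 × A^0.22  ⇒  A^0.22 = 11/3.13 = 3.514
ln A = ln(3.514) / 0.22 = 1.2569 / 0.22 = 5.7130
A = e^5.7130 ≈ 302.8 km²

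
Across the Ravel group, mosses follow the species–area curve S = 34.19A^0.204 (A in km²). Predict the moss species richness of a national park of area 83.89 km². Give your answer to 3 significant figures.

84.4

S = 34.19 × 83.89^0.204 = 34.19 × 2.469 ≈ 84.4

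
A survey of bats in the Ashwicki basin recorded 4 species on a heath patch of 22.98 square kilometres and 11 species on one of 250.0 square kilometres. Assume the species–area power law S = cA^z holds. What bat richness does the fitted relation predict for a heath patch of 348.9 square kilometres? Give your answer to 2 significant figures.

13

z = ln(11/4) / ln(250/22.98) = 1.0116 / 2.3868 = 0.4238
c = 4 / 22.98^0.4238 = 4 / 3.775 = 1.059
S₃ = 1.059 × 348.9^0.4238 = 1.059 × 11.96 ≈ 12.67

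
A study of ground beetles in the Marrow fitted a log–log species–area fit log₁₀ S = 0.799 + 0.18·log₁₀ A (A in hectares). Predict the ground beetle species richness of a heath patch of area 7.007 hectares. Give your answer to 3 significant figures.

8.94

S = 6.295 × 7.007^0.18
ln S = ln 6.295 + 0.18 × ln 7.007 = 1.8398 + 0.18 × 1.9469 = 2.1902
S = e^2.1902 ≈ 8.937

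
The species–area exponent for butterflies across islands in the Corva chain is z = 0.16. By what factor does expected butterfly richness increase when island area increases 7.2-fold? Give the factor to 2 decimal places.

S₂/S₁ = (A₂/A₁)^z = 7.2^0.16
ln(S₂/S₁) = 0.16 × ln 7.2 = 0.16 × 1.9741 = 0.3159
S₂/S₁ = e^0.3159 ≈ 1.371

1.37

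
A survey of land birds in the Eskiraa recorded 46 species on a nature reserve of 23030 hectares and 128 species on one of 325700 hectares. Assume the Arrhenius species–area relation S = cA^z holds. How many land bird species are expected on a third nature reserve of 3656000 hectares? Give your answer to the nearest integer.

326

z = ln(128/46) / ln(325700/23030) = 1.0234 / 2.6492 = 0.3863
c = 46 / 23030^0.3863 = 46 / 48.44 = 0.9497
S₃ = 0.9497 × 3656000^0.3863 = 0.9497 × 343 ≈ 325.8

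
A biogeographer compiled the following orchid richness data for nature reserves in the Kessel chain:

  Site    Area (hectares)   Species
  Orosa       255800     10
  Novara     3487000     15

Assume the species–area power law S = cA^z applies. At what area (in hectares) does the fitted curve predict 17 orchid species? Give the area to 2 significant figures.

z = ln(15/10) / ln(3487000/255800) = 0.4055 / 2.6124 = 0.1552
c = 10 / 255800^0.1552 = 10 / 6.908 = 1.448
A = (17/1.448)^(1/0.1552) ⇒ ln A = ln(11.74)/0.1552 = 15.8710
A = e^15.8710 ≈ 7810466 hectares

7800000 hectares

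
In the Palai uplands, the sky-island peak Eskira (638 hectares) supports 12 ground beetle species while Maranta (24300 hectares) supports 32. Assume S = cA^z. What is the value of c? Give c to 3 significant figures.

z = ln(S₂/S₁) / ln(A₂/A₁) = ln(32/12) / ln(24300/638) = 0.9808 / 3.6399 = 0.2695
c = S₁ / A₁^z = 12 / 638^0.2695 = 12 / 5.699 = 2.106

2.11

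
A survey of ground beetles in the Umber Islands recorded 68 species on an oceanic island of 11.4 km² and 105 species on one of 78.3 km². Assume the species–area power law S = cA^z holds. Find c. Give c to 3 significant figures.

39.3

z = ln(S₂/S₁) / ln(A₂/A₁) = ln(105/68) / ln(78.3/11.4) = 0.4345 / 1.9269 = 0.2255
c = S₁ / A₁^z = 68 / 11.4^0.2255 = 68 / 1.731 = 39.28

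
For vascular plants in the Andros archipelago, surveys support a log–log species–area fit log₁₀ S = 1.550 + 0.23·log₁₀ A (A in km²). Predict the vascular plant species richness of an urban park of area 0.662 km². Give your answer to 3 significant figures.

32.3

S = 35.48 × 0.662^0.23
ln S = ln 35.48 + 0.23 × ln 0.662 = 3.5690 + 0.23 × -0.4125 = 3.4741
S = e^3.4741 ≈ 32.27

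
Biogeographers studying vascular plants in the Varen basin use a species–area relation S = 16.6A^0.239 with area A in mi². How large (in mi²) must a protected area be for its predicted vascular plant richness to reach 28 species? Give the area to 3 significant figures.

8.91 mi²

28 = 16.6 × A^0.239  ⇒  A^0.239 = 28/16.6 = 1.687
ln A = ln(1.687) / 0.239 = 0.5228 / 0.239 = 2.1875
A = e^2.1875 ≈ 8.913 mi²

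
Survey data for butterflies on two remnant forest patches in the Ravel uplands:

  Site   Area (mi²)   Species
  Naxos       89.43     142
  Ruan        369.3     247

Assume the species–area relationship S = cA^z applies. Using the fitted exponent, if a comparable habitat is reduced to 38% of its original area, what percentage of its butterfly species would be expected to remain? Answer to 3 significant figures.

68.5%

z = ln(247/142) / ln(369.3/89.43) = 0.5536 / 1.4182 = 0.3903
S_new/S_old = (A_new/A_old)^z = 0.38^0.3903 = exp(0.3903 × -0.9676) = 0.6854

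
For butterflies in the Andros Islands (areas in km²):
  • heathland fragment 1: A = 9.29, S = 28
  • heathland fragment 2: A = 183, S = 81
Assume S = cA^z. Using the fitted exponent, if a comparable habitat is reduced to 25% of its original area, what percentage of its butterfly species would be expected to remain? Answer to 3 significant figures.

z = ln(81/28) / ln(183/9.29) = 1.0622 / 2.9805 = 0.3564
S_new/S_old = (A_new/A_old)^z = 0.25^0.3564 = exp(0.3564 × -1.3863) = 0.6101

61.0%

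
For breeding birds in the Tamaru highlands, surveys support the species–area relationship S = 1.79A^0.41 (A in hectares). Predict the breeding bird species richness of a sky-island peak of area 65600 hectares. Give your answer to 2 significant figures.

S = 1.79 × 65600^0.41
ln S = ln 1.79 + 0.41 × ln 65600 = 0.5822 + 0.41 × 11.0913 = 5.1297
S = e^5.1297 ≈ 169

170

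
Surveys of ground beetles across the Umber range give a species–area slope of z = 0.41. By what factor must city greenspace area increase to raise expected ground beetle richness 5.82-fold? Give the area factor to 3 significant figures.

73.4

(A₂/A₁)^0.41 = 5.82, so A₂/A₁ = 5.82^(1/0.41) = 5.82^2.439
ln(A₂/A₁) = ln 5.82 / 0.41 = 1.7613 / 0.41 = 4.2959
A₂/A₁ = e^4.2959 ≈ 73.39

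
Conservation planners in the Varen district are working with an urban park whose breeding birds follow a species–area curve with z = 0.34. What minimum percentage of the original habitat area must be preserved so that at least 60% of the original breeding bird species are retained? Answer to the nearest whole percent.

Need (A_new/A_old)^0.34 = 0.6, so A_new/A_old = 0.6^(1/0.34) = 0.6^2.941
ln(A_new/A_old) = ln 0.6 / 0.34 = -0.5108 / 0.34 = -1.5024
A_new/A_old = e^-1.5024 ≈ 0.2226

22%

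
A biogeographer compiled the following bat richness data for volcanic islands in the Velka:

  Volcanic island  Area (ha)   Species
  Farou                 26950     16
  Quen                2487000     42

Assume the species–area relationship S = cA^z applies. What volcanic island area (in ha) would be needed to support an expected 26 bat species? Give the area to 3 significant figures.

z = ln(42/16) / ln(2487000/26950) = 0.9651 / 4.5248 = 0.2133
c = 16 / 26950^0.2133 = 16 / 8.81 = 1.816
A = (26/1.816)^(1/0.2133) ⇒ ln A = ln(14.32)/0.2133 = 12.4781
A = e^12.4781 ≈ 262518 ha

263000 ha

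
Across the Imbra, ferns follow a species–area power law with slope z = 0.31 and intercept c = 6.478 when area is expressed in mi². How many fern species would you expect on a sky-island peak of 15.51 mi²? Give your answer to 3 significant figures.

S = 6.478 × 15.51^0.31
ln S = ln 6.478 + 0.31 × ln 15.51 = 1.8684 + 0.31 × 2.7415 = 2.7183
S = e^2.7183 ≈ 15.15

15.2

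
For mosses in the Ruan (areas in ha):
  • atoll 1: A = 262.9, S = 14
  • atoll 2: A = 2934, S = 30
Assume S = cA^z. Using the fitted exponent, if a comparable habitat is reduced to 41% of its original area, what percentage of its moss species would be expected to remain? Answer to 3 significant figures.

z = ln(30/14) / ln(2934/262.9) = 0.7621 / 2.4123 = 0.3159
S_new/S_old = (A_new/A_old)^z = 0.41^0.3159 = exp(0.3159 × -0.8916) = 0.7545

75.5%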